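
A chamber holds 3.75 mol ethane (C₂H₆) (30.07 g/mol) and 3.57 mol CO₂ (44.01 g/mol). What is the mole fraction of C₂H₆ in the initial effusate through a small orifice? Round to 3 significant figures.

0.560

Rate_i ∝ x_i/√M_i (Graham's law weighted by mole fraction), so the effusate composition follows n_i/√M_i.
So x_C₂H₆ in the escaping gas = (n_C₂H₆/√M_C₂H₆) / Σ(n_i/√M_i)
= (3.75/√30.07) / (3.75/√30.07 + 3.57/√44.01) = 0.6839/(0.6839 + 0.5381) = 0.560.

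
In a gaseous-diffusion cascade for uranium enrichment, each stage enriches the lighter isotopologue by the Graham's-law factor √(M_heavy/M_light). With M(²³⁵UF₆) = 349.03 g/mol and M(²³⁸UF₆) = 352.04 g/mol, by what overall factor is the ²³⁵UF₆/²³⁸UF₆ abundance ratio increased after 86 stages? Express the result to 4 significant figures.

1.447

Overall factor = α^86 with α = √(352.04/349.03), i.e. (352.04/349.03)^(86/2).
= 1.00862^43 = 1.447.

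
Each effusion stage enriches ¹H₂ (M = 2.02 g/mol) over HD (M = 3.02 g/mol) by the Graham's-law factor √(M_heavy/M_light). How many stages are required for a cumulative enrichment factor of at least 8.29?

11

With α = √(3.02/2.02) per stage, ln α = ½ ln(1.49505) = 0.2011.
Need α^N ≥ 8.29 ⇒ N ≥ ln(8.29) / ln α = 2.115 / 0.2011 = 10.52.
Rounding up, N = 11 stages.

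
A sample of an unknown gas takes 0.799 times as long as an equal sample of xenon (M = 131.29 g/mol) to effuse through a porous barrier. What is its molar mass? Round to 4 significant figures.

By Graham's law, t_X/t_Xe = √(M_X/M_Xe).
0.799 = √(M_X/131.29)
M_X = 131.29 × 0.799² = 131.29 × 0.6384 = 83.82 g/mol

83.82 g/mol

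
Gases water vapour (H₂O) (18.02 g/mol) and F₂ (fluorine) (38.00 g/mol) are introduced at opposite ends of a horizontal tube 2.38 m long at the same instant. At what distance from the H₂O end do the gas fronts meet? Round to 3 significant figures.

Distances travelled in equal time are proportional to diffusion rates, so d_H₂O/d_F₂ = √(M_F₂/M_H₂O) = √(38.00/18.02) = 1.452.
With d_H₂O + d_F₂ = 2.38 m, d_F₂ = 2.38/(1 + 1.452) = 0.9706 m.
d_H₂O = 2.38 − 0.9706 = 1.41 m.

1.41 m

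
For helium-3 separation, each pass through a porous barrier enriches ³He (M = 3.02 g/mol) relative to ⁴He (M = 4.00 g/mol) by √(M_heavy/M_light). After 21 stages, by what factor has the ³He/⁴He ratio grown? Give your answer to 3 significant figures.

19.1

The single-stage factor is √(M_heavy/M_light), so 21 stages give [√(4.00/3.02)]^21 = (4.00/3.02)^(21/2).
= 1.32450^(21/2) = 19.1.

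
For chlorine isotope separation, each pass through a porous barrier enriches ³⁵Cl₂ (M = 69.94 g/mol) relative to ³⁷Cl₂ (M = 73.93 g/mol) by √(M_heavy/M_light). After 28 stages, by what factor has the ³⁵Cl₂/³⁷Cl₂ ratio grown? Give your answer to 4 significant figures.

Overall factor = α^28 with α = √(73.93/69.94), i.e. (73.93/69.94)^(28/2).
= 1.05705^14 = 2.174.

2.174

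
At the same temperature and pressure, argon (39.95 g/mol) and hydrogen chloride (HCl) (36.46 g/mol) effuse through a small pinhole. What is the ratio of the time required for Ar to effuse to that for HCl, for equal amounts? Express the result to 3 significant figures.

1.05

Using Graham's law: t_Ar/t_HCl = √(M_Ar/M_HCl) = √(39.95/36.46) = √1.096 = 1.05.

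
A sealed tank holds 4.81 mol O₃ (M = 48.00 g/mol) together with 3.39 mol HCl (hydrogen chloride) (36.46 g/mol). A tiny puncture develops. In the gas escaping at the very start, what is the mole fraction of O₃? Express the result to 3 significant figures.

0.553

The effusion rate of species i is ∝ p_i/√M_i ∝ n_i/√M_i.
Mole fraction of O₃ in the effusate = (n_O₃/√M_O₃) / (n_O₃/√M_O₃ + n_HCl/√M_HCl)
= (4.81/√48.00) / (4.81/√48.00 + 3.39/√36.46) = 0.6943/(0.6943 + 0.5614) = 0.553.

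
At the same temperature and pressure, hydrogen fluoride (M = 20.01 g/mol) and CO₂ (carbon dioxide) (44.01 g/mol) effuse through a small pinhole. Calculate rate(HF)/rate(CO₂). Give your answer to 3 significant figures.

1.48

Since effusion rate ∝ 1/√M, rate_HF/rate_CO₂ = √(M_CO₂/M_HF) = √(44.01/20.01) = √2.199 = 1.48.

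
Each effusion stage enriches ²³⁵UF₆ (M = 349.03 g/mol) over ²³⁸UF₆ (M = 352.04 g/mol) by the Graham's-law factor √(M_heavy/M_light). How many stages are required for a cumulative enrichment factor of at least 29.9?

Single-stage factor α = √(352.04/349.03), so ln α = ½ ln(1.00862) = 0.004293.
Need α^N ≥ 29.9 ⇒ N ≥ ln(29.9) / ln α = 3.398 / 0.004293 = 791.40.
Minimum whole number of stages: N = 792.

792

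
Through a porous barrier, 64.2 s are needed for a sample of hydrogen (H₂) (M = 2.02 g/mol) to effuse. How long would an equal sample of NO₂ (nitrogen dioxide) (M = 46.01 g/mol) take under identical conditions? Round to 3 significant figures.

Graham's law gives t_NO₂/t_H₂ = √(M_NO₂/M_H₂) = √(46.01/2.02) = √22.78 = 4.773.
So the time for NO₂ is 64.2 × 4.773 = 306 s.

306 s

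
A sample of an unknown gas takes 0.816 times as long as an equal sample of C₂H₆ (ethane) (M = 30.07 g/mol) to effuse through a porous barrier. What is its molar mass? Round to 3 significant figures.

Using Graham's law: t_X/t_C₂H₆ = √(M_X/M_C₂H₆).
0.816 = √(M_X/30.07)
M_X = 30.07 × 0.816² = 30.07 × 0.6659 = 20.0 g/mol

20.0 g/mol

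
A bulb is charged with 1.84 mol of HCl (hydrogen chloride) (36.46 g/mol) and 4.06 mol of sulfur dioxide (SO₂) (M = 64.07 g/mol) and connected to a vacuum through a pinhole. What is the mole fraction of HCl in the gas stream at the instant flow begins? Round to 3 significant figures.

0.375

Effusion rate of each component ∝ n_i/√M_i (partial pressure × 1/√M).
Mole fraction of HCl in the effusate = (n_HCl/√M_HCl) / (n_HCl/√M_HCl + n_SO₂/√M_SO₂)
= (1.84/√36.46) / (1.84/√36.46 + 4.06/√64.07) = 0.3047/(0.3047 + 0.5072) = 0.375.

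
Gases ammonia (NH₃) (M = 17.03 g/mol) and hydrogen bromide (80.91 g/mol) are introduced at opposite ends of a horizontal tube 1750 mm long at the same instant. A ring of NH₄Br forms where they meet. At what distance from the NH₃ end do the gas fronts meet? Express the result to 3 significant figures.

In equal time, each gas travels a distance ∝ its rate ∝ 1/√M, so d_NH₃/d_HBr = √(M_HBr/M_NH₃) = √(80.91/17.03) = 2.180.
With d_NH₃ + d_HBr = 1750 mm, d_HBr = 1750/(1 + 2.180) = 550.4 mm.
d_NH₃ = 1750 − 550.4 = 1200 mm.

1200 mm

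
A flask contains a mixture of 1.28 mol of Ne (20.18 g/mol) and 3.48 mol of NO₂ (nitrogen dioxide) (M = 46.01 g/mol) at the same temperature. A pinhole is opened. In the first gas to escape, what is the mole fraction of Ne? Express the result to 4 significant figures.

0.3571

Each component's effusion rate ∝ (its partial pressure)·(1/√M) ∝ n_i/√M_i.
Mole fraction of Ne in the effusate = (n_Ne/√M_Ne) / (n_Ne/√M_Ne + n_NO₂/√M_NO₂)
= (1.28/√20.18) / (1.28/√20.18 + 3.48/√46.01) = 0.2849/(0.2849 + 0.5130) = 0.3571.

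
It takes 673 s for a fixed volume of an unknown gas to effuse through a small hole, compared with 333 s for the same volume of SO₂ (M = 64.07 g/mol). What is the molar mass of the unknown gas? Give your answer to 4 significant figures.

261.7 g/mol

Using Graham's law: t_X/t_SO₂ = √(M_X/M_SO₂).
673/333 = 2.021 = √(M_X/64.07)
M_X = 64.07 × 2.021² = 64.07 × 4.085 = 261.7 g/mol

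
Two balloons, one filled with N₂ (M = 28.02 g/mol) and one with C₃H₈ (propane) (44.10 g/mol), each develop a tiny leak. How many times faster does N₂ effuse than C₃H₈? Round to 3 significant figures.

1.25

From Graham's law, rate_N₂/rate_C₃H₈ = √(M_C₃H₈/M_N₂) = √(44.10/28.02) = √1.574 = 1.25.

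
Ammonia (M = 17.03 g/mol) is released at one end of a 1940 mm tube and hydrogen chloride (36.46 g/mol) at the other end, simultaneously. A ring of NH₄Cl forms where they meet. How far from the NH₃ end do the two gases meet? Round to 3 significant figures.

1150 mm

The fronts meet when d_NH₃ + d_HCl = L with d_NH₃/d_HCl = √(M_HCl/M_NH₃) (Graham's law). Here √(M_HCl/M_NH₃) = √(36.46/17.03) = 1.463.
With d_NH₃ + d_HCl = 1940 mm, d_HCl = 1940/(1 + 1.463) = 787.6 mm.
d_NH₃ = 1940 − 787.6 = 1150 mm.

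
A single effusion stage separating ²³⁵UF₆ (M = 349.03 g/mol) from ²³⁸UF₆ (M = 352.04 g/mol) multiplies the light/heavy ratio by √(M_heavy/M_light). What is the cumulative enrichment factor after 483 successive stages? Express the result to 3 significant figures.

The single-stage factor is √(M_heavy/M_light), so 483 stages give [√(352.04/349.03)]^483 = (352.04/349.03)^(483/2).
= 1.00862^(483/2) = 7.95.

7.95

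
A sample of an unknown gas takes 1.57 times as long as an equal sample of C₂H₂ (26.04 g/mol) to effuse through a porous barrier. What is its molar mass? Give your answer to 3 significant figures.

64.2 g/mol

Using Graham's law: t_X/t_C₂H₂ = √(M_X/M_C₂H₂).
1.57 = √(M_X/26.04)
M_X = 26.04 × 1.57² = 26.04 × 2.465 = 64.2 g/mol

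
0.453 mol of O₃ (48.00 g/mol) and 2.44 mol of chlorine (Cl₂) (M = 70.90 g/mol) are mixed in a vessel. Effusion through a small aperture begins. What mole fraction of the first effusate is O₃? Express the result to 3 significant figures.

Rate_i ∝ x_i/√M_i (Graham's law weighted by mole fraction), so the effusate composition follows n_i/√M_i.
x_O₃(eff) = (n_O₃/√M_O₃) / (n_O₃/√M_O₃ + n_Cl₂/√M_Cl₂)
= (0.453/√48.00) / (0.453/√48.00 + 2.44/√70.90) = 0.06538/(0.06538 + 0.2898) = 0.184.

0.184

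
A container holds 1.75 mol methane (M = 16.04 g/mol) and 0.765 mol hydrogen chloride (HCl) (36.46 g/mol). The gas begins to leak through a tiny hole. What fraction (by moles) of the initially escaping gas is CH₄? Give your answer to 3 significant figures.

Effusion rate of each component ∝ n_i/√M_i (partial pressure × 1/√M).
x_CH₄(eff) = (n_CH₄/√M_CH₄) / (n_CH₄/√M_CH₄ + n_HCl/√M_HCl)
= (1.75/√16.04) / (1.75/√16.04 + 0.765/√36.46) = 0.4370/(0.4370 + 0.1267) = 0.775.

0.775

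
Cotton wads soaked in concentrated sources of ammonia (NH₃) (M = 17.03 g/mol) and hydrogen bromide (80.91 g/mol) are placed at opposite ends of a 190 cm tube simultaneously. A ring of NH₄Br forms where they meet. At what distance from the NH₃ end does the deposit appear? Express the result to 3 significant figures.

130 cm

In equal time, each gas travels a distance ∝ its rate ∝ 1/√M, so d_NH₃/d_HBr = √(M_HBr/M_NH₃) = √(80.91/17.03) = 2.180.
With d_NH₃ + d_HBr = 190 cm, d_HBr = 190/(1 + 2.180) = 59.75 cm.
d_NH₃ = 190 − 59.75 = 130 cm.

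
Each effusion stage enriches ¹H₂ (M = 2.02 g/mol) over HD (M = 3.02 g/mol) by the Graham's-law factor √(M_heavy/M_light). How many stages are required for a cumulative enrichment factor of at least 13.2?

Per stage α = (3.02/2.02)^(1/2) = 1.49505^0.5, giving ln α = 0.2011.
Need α^N ≥ 13.2 ⇒ N ≥ ln(13.2) / ln α = 2.580 / 0.2011 = 12.83.
So at least 13 stages are needed.

13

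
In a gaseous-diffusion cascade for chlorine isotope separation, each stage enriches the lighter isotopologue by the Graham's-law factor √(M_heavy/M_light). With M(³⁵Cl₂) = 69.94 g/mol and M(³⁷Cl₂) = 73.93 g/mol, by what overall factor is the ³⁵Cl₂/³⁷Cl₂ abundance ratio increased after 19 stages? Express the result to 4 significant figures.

After 19 stages the ratio has grown by (√(73.93/69.94))^19 = (73.93/69.94)^(19/2).
= 1.05705^(19/2) = 1.694.

1.694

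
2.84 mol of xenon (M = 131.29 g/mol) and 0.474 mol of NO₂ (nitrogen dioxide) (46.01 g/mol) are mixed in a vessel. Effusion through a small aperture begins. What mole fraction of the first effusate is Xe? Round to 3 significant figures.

0.780

Effusion rate of each component ∝ n_i/√M_i (partial pressure × 1/√M).
So x_Xe in the escaping gas = (n_Xe/√M_Xe) / Σ(n_i/√M_i)
= (2.84/√131.29) / (2.84/√131.29 + 0.474/√46.01) = 0.2479/(0.2479 + 0.06988) = 0.780.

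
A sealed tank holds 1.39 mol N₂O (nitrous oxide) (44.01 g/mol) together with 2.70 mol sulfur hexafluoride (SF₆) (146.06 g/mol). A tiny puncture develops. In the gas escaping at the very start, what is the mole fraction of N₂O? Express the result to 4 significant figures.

0.4840

Each component's effusion rate ∝ (its partial pressure)·(1/√M) ∝ n_i/√M_i.
Mole fraction of N₂O in the effusate = (n_N₂O/√M_N₂O) / (n_N₂O/√M_N₂O + n_SF₆/√M_SF₆)
= (1.39/√44.01) / (1.39/√44.01 + 2.70/√146.06) = 0.2095/(0.2095 + 0.2234) = 0.4840.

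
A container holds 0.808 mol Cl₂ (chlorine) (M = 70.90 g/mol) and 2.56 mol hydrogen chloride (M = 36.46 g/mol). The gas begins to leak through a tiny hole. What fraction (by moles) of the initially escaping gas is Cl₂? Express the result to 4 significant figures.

Rate_i ∝ x_i/√M_i (Graham's law weighted by mole fraction), so the effusate composition follows n_i/√M_i.
Mole fraction of Cl₂ in the effusate = (n_Cl₂/√M_Cl₂) / (n_Cl₂/√M_Cl₂ + n_HCl/√M_HCl)
= (0.808/√70.90) / (0.808/√70.90 + 2.56/√36.46) = 0.09596/(0.09596 + 0.4240) = 0.1846.

0.1846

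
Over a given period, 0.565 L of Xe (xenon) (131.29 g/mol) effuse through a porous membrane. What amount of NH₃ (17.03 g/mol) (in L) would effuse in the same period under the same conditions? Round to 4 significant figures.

From Graham's law, rate_NH₃/rate_Xe = √(M_Xe/M_NH₃) = √(131.29/17.03) = √7.709 = 2.777.
So the volume for NH₃ is 0.565 × 2.777 = 1.569 L.

1.569 L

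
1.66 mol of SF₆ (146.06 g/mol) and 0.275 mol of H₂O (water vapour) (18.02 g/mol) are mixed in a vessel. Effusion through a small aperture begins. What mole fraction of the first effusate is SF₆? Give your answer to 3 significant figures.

0.680

Rate_i ∝ x_i/√M_i (Graham's law weighted by mole fraction), so the effusate composition follows n_i/√M_i.
Mole fraction of SF₆ in the effusate = (n_SF₆/√M_SF₆) / (n_SF₆/√M_SF₆ + n_H₂O/√M_H₂O)
= (1.66/√146.06) / (1.66/√146.06 + 0.275/√18.02) = 0.1374/(0.1374 + 0.06478) = 0.680.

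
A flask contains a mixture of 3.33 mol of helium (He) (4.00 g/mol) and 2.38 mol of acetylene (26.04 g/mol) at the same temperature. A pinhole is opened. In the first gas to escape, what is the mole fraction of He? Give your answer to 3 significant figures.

Rate_i ∝ x_i/√M_i (Graham's law weighted by mole fraction), so the effusate composition follows n_i/√M_i.
So x_He in the escaping gas = (n_He/√M_He) / Σ(n_i/√M_i)
= (3.33/√4.00) / (3.33/√4.00 + 2.38/√26.04) = 1.665/(1.665 + 0.4664) = 0.781.

0.781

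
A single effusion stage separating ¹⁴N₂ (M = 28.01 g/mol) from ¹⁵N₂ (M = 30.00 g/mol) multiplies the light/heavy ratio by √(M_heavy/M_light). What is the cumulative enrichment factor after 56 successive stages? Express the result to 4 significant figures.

The single-stage factor is √(M_heavy/M_light), so 56 stages give [√(30.00/28.01)]^56 = (30.00/28.01)^(56/2).
= 1.07105^28 = 6.833.

6.833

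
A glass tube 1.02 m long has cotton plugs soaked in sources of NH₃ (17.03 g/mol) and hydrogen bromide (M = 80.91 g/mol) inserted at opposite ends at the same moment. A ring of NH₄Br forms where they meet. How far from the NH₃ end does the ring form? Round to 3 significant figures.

0.699 m

Graham's law gives d_NH₃/d_HBr = rate_NH₃/rate_HBr = √(M_HBr/M_NH₃) = √(80.91/17.03) = 2.180.
With d_NH₃ + d_HBr = 1.02 m, d_HBr = 1.02/(1 + 2.180) = 0.3208 m.
d_NH₃ = 1.02 − 0.3208 = 0.699 m.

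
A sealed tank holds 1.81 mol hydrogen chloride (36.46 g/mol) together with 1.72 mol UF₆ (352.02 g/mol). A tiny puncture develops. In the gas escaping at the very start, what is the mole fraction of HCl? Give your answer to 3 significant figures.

0.766

Each component's effusion rate ∝ (its partial pressure)·(1/√M) ∝ n_i/√M_i.
Mole fraction of HCl in the effusate = (n_HCl/√M_HCl) / (n_HCl/√M_HCl + n_UF₆/√M_UF₆)
= (1.81/√36.46) / (1.81/√36.46 + 1.72/√352.02) = 0.2998/(0.2998 + 0.09167) = 0.766.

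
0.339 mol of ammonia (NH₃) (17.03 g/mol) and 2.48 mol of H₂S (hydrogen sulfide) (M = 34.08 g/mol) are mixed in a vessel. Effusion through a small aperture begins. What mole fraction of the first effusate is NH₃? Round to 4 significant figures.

Rate_i ∝ x_i/√M_i (Graham's law weighted by mole fraction), so the effusate composition follows n_i/√M_i.
x_NH₃(eff) = (n_NH₃/√M_NH₃) / (n_NH₃/√M_NH₃ + n_H₂S/√M_H₂S)
= (0.339/√17.03) / (0.339/√17.03 + 2.48/√34.08) = 0.08215/(0.08215 + 0.4248) = 0.1620.

0.1620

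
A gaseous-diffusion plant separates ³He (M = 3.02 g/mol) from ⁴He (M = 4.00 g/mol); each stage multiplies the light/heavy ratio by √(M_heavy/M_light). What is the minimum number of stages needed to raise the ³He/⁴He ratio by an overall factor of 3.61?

Per stage α = (4.00/3.02)^(1/2) = 1.32450^0.5, giving ln α = 0.1405.
Need α^N ≥ 3.61 ⇒ N ≥ ln(3.61) / ln α = 1.284 / 0.1405 = 9.14.
Minimum whole number of stages: N = 10.

10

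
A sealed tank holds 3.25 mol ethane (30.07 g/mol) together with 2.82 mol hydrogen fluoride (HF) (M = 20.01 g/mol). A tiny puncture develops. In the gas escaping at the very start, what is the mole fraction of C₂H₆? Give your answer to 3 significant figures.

The effusion rate of species i is ∝ p_i/√M_i ∝ n_i/√M_i.
Mole fraction of C₂H₆ in the effusate = (n_C₂H₆/√M_C₂H₆) / (n_C₂H₆/√M_C₂H₆ + n_HF/√M_HF)
= (3.25/√30.07) / (3.25/√30.07 + 2.82/√20.01) = 0.5927/(0.5927 + 0.6304) = 0.485.

0.485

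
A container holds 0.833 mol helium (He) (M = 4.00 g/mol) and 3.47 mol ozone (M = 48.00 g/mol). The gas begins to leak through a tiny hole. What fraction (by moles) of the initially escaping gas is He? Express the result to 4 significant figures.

Each component's effusion rate ∝ (its partial pressure)·(1/√M) ∝ n_i/√M_i.
Mole fraction of He in the effusate = (n_He/√M_He) / (n_He/√M_He + n_O₃/√M_O₃)
= (0.833/√4.00) / (0.833/√4.00 + 3.47/√48.00) = 0.4165/(0.4165 + 0.5009) = 0.4540.

0.4540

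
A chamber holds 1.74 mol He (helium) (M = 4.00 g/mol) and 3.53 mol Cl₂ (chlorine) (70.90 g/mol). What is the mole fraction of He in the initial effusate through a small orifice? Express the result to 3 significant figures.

0.675

Rate_i ∝ x_i/√M_i (Graham's law weighted by mole fraction), so the effusate composition follows n_i/√M_i.
So x_He in the escaping gas = (n_He/√M_He) / Σ(n_i/√M_i)
= (1.74/√4.00) / (1.74/√4.00 + 3.53/√70.90) = 0.8700/(0.8700 + 0.4192) = 0.675.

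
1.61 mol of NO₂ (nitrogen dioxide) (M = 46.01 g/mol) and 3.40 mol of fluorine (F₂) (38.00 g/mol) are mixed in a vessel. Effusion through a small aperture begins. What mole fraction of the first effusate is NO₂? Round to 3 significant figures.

0.301

The effusion rate of species i is ∝ p_i/√M_i ∝ n_i/√M_i.
Mole fraction of NO₂ in the effusate = (n_NO₂/√M_NO₂) / (n_NO₂/√M_NO₂ + n_F₂/√M_F₂)
= (1.61/√46.01) / (1.61/√46.01 + 3.40/√38.00) = 0.2374/(0.2374 + 0.5516) = 0.301.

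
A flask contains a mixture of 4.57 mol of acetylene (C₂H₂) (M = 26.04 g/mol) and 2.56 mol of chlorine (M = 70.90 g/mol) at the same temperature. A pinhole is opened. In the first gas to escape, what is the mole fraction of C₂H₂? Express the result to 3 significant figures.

Each component's effusion rate ∝ (its partial pressure)·(1/√M) ∝ n_i/√M_i.
Mole fraction of C₂H₂ in the effusate = (n_C₂H₂/√M_C₂H₂) / (n_C₂H₂/√M_C₂H₂ + n_Cl₂/√M_Cl₂)
= (4.57/√26.04) / (4.57/√26.04 + 2.56/√70.90) = 0.8956/(0.8956 + 0.3040) = 0.747.

0.747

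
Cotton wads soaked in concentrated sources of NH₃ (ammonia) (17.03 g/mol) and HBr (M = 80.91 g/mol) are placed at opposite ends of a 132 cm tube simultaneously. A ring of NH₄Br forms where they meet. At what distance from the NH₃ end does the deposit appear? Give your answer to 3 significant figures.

Distances travelled in equal time are proportional to diffusion rates, so d_NH₃/d_HBr = √(M_HBr/M_NH₃) = √(80.91/17.03) = 2.180.
With d_NH₃ + d_HBr = 132 cm, d_HBr = 132/(1 + 2.180) = 41.51 cm.
d_NH₃ = 132 − 41.51 = 90.5 cm.

90.5 cm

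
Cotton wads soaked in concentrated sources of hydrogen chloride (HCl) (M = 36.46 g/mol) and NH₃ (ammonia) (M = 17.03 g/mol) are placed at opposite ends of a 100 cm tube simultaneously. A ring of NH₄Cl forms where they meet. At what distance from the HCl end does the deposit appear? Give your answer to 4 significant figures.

Distances travelled in equal time are proportional to diffusion rates, so d_HCl/d_NH₃ = √(M_NH₃/M_HCl) = √(17.03/36.46) = 0.6834.
With d_HCl + d_NH₃ = 100 cm, d_NH₃ = 100/(1 + 0.6834) = 59.40 cm.
d_HCl = 100 − 59.40 = 40.60 cm.

40.60 cm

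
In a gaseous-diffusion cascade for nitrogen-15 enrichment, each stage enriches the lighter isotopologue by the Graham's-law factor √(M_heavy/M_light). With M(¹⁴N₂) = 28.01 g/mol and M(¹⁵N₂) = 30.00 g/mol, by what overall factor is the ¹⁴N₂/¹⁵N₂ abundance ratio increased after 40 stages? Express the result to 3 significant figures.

3.95

Overall factor = α^40 with α = √(30.00/28.01), i.e. (30.00/28.01)^(40/2).
= 1.07105^20 = 3.95.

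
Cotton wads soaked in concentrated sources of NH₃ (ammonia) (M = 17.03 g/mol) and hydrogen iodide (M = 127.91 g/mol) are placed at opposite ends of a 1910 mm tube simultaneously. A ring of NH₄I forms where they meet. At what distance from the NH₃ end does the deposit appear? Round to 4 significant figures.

1399 mm

The fronts meet when d_NH₃ + d_HI = L with d_NH₃/d_HI = √(M_HI/M_NH₃) (Graham's law). Here √(M_HI/M_NH₃) = √(127.91/17.03) = 2.741.
With d_NH₃ + d_HI = 1910 mm, d_HI = 1910/(1 + 2.741) = 510.6 mm.
d_NH₃ = 1910 − 510.6 = 1399 mm.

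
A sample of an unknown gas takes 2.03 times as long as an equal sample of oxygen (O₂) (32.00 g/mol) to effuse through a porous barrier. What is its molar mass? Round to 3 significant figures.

132 g/mol

From Graham's law, t_X/t_O₂ = √(M_X/M_O₂).
2.03 = √(M_X/32.00)
M_X = 32.00 × 2.03² = 32.00 × 4.121 = 132 g/mol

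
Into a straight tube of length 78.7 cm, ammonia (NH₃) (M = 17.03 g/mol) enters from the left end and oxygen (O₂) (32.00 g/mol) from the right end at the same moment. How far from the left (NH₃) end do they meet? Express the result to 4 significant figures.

45.50 cm

The fronts meet when d_NH₃ + d_O₂ = L with d_NH₃/d_O₂ = √(M_O₂/M_NH₃) (Graham's law). Here √(M_O₂/M_NH₃) = √(32.00/17.03) = 1.371.
With d_NH₃ + d_O₂ = 78.7 cm, d_O₂ = 78.7/(1 + 1.371) = 33.20 cm.
d_NH₃ = 78.7 − 33.20 = 45.50 cm.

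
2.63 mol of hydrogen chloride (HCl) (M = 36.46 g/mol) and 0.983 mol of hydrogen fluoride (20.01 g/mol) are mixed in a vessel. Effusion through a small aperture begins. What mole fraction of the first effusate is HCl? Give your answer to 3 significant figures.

0.665

Effusion rate of each component ∝ n_i/√M_i (partial pressure × 1/√M).
Mole fraction of HCl in the effusate = (n_HCl/√M_HCl) / (n_HCl/√M_HCl + n_HF/√M_HF)
= (2.63/√36.46) / (2.63/√36.46 + 0.983/√20.01) = 0.4356/(0.4356 + 0.2198) = 0.665.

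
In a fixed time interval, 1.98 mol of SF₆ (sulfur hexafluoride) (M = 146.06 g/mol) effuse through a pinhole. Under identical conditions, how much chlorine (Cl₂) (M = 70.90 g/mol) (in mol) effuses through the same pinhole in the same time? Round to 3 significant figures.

Using Graham's law: rate_Cl₂/rate_SF₆ = √(M_SF₆/M_Cl₂) = √(146.06/70.90) = √2.060 = 1.435.
So the amount for Cl₂ is 1.98 × 1.435 = 2.84 mol.

2.84 mol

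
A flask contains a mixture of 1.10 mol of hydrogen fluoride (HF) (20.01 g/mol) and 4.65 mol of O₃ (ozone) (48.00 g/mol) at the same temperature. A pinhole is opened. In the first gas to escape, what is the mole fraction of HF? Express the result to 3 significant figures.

0.268

Effusion rate of each component ∝ n_i/√M_i (partial pressure × 1/√M).
x_HF(eff) = (n_HF/√M_HF) / (n_HF/√M_HF + n_O₃/√M_O₃)
= (1.10/√20.01) / (1.10/√20.01 + 4.65/√48.00) = 0.2459/(0.2459 + 0.6712) = 0.268.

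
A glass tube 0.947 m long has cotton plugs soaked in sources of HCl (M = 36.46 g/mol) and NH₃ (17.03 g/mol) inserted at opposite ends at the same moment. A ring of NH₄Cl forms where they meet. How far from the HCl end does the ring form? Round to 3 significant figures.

0.384 m

In equal time, each gas travels a distance ∝ its rate ∝ 1/√M, so d_HCl/d_NH₃ = √(M_NH₃/M_HCl) = √(17.03/36.46) = 0.6834.
With d_HCl + d_NH₃ = 0.947 m, d_NH₃ = 0.947/(1 + 0.6834) = 0.5625 m.
d_HCl = 0.947 − 0.5625 = 0.384 m.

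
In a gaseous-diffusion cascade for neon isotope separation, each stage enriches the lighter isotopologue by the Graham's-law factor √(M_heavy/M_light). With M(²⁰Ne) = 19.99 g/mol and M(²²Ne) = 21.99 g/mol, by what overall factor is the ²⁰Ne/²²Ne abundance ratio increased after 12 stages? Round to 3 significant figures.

1.77

After 12 stages the ratio has grown by (√(21.99/19.99))^12 = (21.99/19.99)^(12/2).
= 1.10005^6 = 1.77.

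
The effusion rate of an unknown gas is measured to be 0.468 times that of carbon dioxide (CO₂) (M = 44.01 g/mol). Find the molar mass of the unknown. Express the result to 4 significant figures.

By Graham's law, rate_X/rate_CO₂ = √(M_CO₂/M_X).
0.468 = √(44.01/M_X)
M_X = 44.01 / 0.468² = 44.01 / 0.2190 = 200.9 g/mol

200.9 g/mol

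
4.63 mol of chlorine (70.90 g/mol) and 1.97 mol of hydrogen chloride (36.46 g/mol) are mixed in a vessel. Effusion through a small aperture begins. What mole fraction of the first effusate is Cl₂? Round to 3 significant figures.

0.628

Each component's effusion rate ∝ (its partial pressure)·(1/√M) ∝ n_i/√M_i.
Mole fraction of Cl₂ in the effusate = (n_Cl₂/√M_Cl₂) / (n_Cl₂/√M_Cl₂ + n_HCl/√M_HCl)
= (4.63/√70.90) / (4.63/√70.90 + 1.97/√36.46) = 0.5499/(0.5499 + 0.3263) = 0.628.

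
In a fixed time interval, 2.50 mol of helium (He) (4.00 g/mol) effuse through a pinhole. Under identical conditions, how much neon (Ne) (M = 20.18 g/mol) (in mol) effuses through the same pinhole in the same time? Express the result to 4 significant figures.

1.113 mol

Using Graham's law: rate_Ne/rate_He = √(M_He/M_Ne) = √(4.00/20.18) = √0.1982 = 0.4452.
So the amount for Ne is 2.50 × 0.4452 = 1.113 mol.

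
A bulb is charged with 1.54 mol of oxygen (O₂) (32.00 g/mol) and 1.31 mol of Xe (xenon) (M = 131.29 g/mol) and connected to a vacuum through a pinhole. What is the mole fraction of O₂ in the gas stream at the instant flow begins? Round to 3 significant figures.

Rate_i ∝ x_i/√M_i (Graham's law weighted by mole fraction), so the effusate composition follows n_i/√M_i.
x_O₂(eff) = (n_O₂/√M_O₂) / (n_O₂/√M_O₂ + n_Xe/√M_Xe)
= (1.54/√32.00) / (1.54/√32.00 + 1.31/√131.29) = 0.2722/(0.2722 + 0.1143) = 0.704.

0.704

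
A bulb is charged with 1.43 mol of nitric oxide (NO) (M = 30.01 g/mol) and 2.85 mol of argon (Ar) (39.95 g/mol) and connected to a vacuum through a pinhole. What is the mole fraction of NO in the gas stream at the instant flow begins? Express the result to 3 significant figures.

0.367

Each component's effusion rate ∝ (its partial pressure)·(1/√M) ∝ n_i/√M_i.
So x_NO in the escaping gas = (n_NO/√M_NO) / Σ(n_i/√M_i)
= (1.43/√30.01) / (1.43/√30.01 + 2.85/√39.95) = 0.2610/(0.2610 + 0.4509) = 0.367.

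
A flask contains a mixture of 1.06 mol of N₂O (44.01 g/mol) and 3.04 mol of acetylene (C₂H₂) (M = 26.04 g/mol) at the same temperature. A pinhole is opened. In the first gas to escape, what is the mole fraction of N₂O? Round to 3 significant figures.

Rate_i ∝ x_i/√M_i (Graham's law weighted by mole fraction), so the effusate composition follows n_i/√M_i.
x_N₂O(eff) = (n_N₂O/√M_N₂O) / (n_N₂O/√M_N₂O + n_C₂H₂/√M_C₂H₂)
= (1.06/√44.01) / (1.06/√44.01 + 3.04/√26.04) = 0.1598/(0.1598 + 0.5957) = 0.211.

0.211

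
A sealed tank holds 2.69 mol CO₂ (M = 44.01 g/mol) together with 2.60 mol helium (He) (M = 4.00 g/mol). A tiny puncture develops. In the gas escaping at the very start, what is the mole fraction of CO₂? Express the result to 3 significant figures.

Each component's effusion rate ∝ (its partial pressure)·(1/√M) ∝ n_i/√M_i.
So x_CO₂ in the escaping gas = (n_CO₂/√M_CO₂) / Σ(n_i/√M_i)
= (2.69/√44.01) / (2.69/√44.01 + 2.60/√4.00) = 0.4055/(0.4055 + 1.300) = 0.238.

0.238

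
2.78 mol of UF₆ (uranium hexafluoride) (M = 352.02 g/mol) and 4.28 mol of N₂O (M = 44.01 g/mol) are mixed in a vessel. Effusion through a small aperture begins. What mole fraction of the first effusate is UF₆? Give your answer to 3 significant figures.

Effusion rate of each component ∝ n_i/√M_i (partial pressure × 1/√M).
So x_UF₆ in the escaping gas = (n_UF₆/√M_UF₆) / Σ(n_i/√M_i)
= (2.78/√352.02) / (2.78/√352.02 + 4.28/√44.01) = 0.1482/(0.1482 + 0.6452) = 0.187.

0.187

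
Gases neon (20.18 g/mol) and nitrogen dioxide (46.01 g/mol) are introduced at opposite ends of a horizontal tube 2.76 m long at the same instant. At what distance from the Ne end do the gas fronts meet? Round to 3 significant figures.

1.66 m

In equal time, each gas travels a distance ∝ its rate ∝ 1/√M, so d_Ne/d_NO₂ = √(M_NO₂/M_Ne) = √(46.01/20.18) = 1.510.
With d_Ne + d_NO₂ = 2.76 m, d_NO₂ = 2.76/(1 + 1.510) = 1.100 m.
d_Ne = 2.76 − 1.100 = 1.66 m.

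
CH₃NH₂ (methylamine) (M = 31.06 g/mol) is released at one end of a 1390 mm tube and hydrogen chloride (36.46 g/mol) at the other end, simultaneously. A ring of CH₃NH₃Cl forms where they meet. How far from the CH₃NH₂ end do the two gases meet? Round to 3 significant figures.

723 mm

The fronts meet when d_CH₃NH₂ + d_HCl = L with d_CH₃NH₂/d_HCl = √(M_HCl/M_CH₃NH₂) (Graham's law). Here √(M_HCl/M_CH₃NH₂) = √(36.46/31.06) = 1.083.
With d_CH₃NH₂ + d_HCl = 1390 mm, d_HCl = 1390/(1 + 1.083) = 667.2 mm.
d_CH₃NH₂ = 1390 − 667.2 = 723 mm.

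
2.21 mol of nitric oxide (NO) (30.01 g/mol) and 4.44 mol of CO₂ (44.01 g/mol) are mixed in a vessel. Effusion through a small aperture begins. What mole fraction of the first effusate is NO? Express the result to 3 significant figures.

0.376

Each component's effusion rate ∝ (its partial pressure)·(1/√M) ∝ n_i/√M_i.
Mole fraction of NO in the effusate = (n_NO/√M_NO) / (n_NO/√M_NO + n_CO₂/√M_CO₂)
= (2.21/√30.01) / (2.21/√30.01 + 4.44/√44.01) = 0.4034/(0.4034 + 0.6693) = 0.376.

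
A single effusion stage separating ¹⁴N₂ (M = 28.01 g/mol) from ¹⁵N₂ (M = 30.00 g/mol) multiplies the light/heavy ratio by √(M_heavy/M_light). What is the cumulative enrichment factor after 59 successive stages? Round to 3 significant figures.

Overall factor = α^59 with α = √(30.00/28.01), i.e. (30.00/28.01)^(59/2).
= 1.07105^(59/2) = 7.57.

7.57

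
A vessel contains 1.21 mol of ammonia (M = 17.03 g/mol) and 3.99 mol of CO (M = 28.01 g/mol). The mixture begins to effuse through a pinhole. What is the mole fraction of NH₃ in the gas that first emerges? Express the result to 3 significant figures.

0.280

Each component's effusion rate ∝ (its partial pressure)·(1/√M) ∝ n_i/√M_i.
Mole fraction of NH₃ in the effusate = (n_NH₃/√M_NH₃) / (n_NH₃/√M_NH₃ + n_CO/√M_CO)
= (1.21/√17.03) / (1.21/√17.03 + 3.99/√28.01) = 0.2932/(0.2932 + 0.7539) = 0.280.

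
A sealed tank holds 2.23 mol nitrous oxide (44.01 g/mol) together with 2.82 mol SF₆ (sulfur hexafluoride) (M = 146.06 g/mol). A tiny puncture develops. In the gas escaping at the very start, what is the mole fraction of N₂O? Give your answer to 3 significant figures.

0.590

Effusion rate of each component ∝ n_i/√M_i (partial pressure × 1/√M).
So x_N₂O in the escaping gas = (n_N₂O/√M_N₂O) / Σ(n_i/√M_i)
= (2.23/√44.01) / (2.23/√44.01 + 2.82/√146.06) = 0.3361/(0.3361 + 0.2333) = 0.590.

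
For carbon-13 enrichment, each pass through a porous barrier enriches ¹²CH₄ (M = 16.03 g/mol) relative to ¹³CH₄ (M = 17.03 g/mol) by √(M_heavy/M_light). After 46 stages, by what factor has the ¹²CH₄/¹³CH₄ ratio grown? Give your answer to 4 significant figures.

Overall factor = α^46 with α = √(17.03/16.03), i.e. (17.03/16.03)^(46/2).
= 1.06238^23 = 4.022.

4.022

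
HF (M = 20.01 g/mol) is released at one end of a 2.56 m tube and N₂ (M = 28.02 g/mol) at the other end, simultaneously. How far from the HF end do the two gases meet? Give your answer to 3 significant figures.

In equal time, each gas travels a distance ∝ its rate ∝ 1/√M, so d_HF/d_N₂ = √(M_N₂/M_HF) = √(28.02/20.01) = 1.183.
With d_HF + d_N₂ = 2.56 m, d_N₂ = 2.56/(1 + 1.183) = 1.173 m.
d_HF = 2.56 − 1.173 = 1.39 m.

1.39 m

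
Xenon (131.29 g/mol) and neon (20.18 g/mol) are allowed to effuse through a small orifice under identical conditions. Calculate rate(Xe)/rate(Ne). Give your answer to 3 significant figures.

From Graham's law, rate_Xe/rate_Ne = √(M_Ne/M_Xe) = √(20.18/131.29) = √0.1537 = 0.392.

0.392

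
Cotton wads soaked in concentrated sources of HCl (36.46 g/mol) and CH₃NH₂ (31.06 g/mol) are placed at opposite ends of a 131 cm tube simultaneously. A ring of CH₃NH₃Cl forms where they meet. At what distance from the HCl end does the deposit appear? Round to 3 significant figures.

62.9 cm

Distances travelled in equal time are proportional to diffusion rates, so d_HCl/d_CH₃NH₂ = √(M_CH₃NH₂/M_HCl) = √(31.06/36.46) = 0.9230.
With d_HCl + d_CH₃NH₂ = 131 cm, d_CH₃NH₂ = 131/(1 + 0.9230) = 68.12 cm.
d_HCl = 131 − 68.12 = 62.9 cm.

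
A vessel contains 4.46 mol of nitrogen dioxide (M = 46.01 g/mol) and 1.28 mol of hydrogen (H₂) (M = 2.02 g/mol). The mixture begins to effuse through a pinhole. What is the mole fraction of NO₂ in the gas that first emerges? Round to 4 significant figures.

0.4220

Effusion rate of each component ∝ n_i/√M_i (partial pressure × 1/√M).
So x_NO₂ in the escaping gas = (n_NO₂/√M_NO₂) / Σ(n_i/√M_i)
= (4.46/√46.01) / (4.46/√46.01 + 1.28/√2.02) = 0.6575/(0.6575 + 0.9006) = 0.4220.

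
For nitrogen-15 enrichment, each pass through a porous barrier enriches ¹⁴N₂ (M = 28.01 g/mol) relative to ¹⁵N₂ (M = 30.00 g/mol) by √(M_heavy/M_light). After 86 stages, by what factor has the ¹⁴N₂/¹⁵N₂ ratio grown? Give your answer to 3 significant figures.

19.1

The single-stage factor is √(M_heavy/M_light), so 86 stages give [√(30.00/28.01)]^86 = (30.00/28.01)^(86/2).
= 1.07105^43 = 19.1.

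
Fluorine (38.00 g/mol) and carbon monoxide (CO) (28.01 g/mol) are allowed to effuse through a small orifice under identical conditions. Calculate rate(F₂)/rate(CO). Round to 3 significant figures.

Graham's law gives rate_F₂/rate_CO = √(M_CO/M_F₂) = √(28.01/38.00) = √0.7371 = 0.859.

0.859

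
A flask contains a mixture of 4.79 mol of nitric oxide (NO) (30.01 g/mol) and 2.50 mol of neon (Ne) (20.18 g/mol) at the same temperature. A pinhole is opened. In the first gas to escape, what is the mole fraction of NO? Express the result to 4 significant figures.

Rate_i ∝ x_i/√M_i (Graham's law weighted by mole fraction), so the effusate composition follows n_i/√M_i.
So x_NO in the escaping gas = (n_NO/√M_NO) / Σ(n_i/√M_i)
= (4.79/√30.01) / (4.79/√30.01 + 2.50/√20.18) = 0.8744/(0.8744 + 0.5565) = 0.6111.

0.6111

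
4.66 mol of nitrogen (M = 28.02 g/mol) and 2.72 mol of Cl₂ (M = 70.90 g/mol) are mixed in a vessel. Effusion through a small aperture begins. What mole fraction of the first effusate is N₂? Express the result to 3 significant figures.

Each component's effusion rate ∝ (its partial pressure)·(1/√M) ∝ n_i/√M_i.
x_N₂(eff) = (n_N₂/√M_N₂) / (n_N₂/√M_N₂ + n_Cl₂/√M_Cl₂)
= (4.66/√28.02) / (4.66/√28.02 + 2.72/√70.90) = 0.8803/(0.8803 + 0.3230) = 0.732.

0.732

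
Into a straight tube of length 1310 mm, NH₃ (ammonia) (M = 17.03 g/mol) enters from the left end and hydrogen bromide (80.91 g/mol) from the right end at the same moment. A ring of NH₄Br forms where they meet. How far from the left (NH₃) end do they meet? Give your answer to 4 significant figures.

Distances travelled in equal time are proportional to diffusion rates, so d_NH₃/d_HBr = √(M_HBr/M_NH₃) = √(80.91/17.03) = 2.180.
With d_NH₃ + d_HBr = 1310 mm, d_HBr = 1310/(1 + 2.180) = 412.0 mm.
d_NH₃ = 1310 − 412.0 = 898.0 mm.

898.0 mm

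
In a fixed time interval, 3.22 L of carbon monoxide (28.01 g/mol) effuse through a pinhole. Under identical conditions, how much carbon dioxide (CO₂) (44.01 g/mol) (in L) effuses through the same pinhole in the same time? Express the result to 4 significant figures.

2.569 L

Using Graham's law: rate_CO₂/rate_CO = √(M_CO/M_CO₂) = √(28.01/44.01) = √0.6364 = 0.7978.
So the volume for CO₂ is 3.22 × 0.7978 = 2.569 L.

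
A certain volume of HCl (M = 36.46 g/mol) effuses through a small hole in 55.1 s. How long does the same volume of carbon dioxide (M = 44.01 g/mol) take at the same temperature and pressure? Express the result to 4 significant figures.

60.54 s

From Graham's law, t_CO₂/t_HCl = √(M_CO₂/M_HCl) = √(44.01/36.46) = √1.207 = 1.099.
So the time for CO₂ is 55.1 × 1.099 = 60.54 s.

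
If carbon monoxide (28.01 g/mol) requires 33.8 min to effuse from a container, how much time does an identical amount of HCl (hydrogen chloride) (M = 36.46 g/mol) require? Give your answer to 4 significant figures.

By Graham's law, t_HCl/t_CO = √(M_HCl/M_CO) = √(36.46/28.01) = √1.302 = 1.141.
So the time for HCl is 33.8 × 1.141 = 38.56 min.

38.56 min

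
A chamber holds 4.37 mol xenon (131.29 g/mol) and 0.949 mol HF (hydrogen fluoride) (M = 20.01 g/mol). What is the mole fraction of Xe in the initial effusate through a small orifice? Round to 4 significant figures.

0.6426

Effusion rate of each component ∝ n_i/√M_i (partial pressure × 1/√M).
So x_Xe in the escaping gas = (n_Xe/√M_Xe) / Σ(n_i/√M_i)
= (4.37/√131.29) / (4.37/√131.29 + 0.949/√20.01) = 0.3814/(0.3814 + 0.2121) = 0.6426.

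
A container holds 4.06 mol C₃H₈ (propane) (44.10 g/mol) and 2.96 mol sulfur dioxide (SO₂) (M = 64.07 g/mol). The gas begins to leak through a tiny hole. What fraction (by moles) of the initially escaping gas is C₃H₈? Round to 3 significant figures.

0.623

The effusion rate of species i is ∝ p_i/√M_i ∝ n_i/√M_i.
x_C₃H₈(eff) = (n_C₃H₈/√M_C₃H₈) / (n_C₃H₈/√M_C₃H₈ + n_SO₂/√M_SO₂)
= (4.06/√44.10) / (4.06/√44.10 + 2.96/√64.07) = 0.6114/(0.6114 + 0.3698) = 0.623.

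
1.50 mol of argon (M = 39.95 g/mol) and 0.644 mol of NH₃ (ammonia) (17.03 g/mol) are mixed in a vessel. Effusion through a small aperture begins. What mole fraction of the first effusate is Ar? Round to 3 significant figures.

0.603

Each component's effusion rate ∝ (its partial pressure)·(1/√M) ∝ n_i/√M_i.
x_Ar(eff) = (n_Ar/√M_Ar) / (n_Ar/√M_Ar + n_NH₃/√M_NH₃)
= (1.50/√39.95) / (1.50/√39.95 + 0.644/√17.03) = 0.2373/(0.2373 + 0.1561) = 0.603.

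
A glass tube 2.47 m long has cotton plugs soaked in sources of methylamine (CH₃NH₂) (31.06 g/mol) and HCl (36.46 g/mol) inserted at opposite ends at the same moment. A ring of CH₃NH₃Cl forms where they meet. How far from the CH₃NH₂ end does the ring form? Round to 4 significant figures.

In equal time, each gas travels a distance ∝ its rate ∝ 1/√M, so d_CH₃NH₂/d_HCl = √(M_HCl/M_CH₃NH₂) = √(36.46/31.06) = 1.083.
With d_CH₃NH₂ + d_HCl = 2.47 m, d_HCl = 2.47/(1 + 1.083) = 1.186 m.
d_CH₃NH₂ = 2.47 − 1.186 = 1.284 m.

1.284 m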